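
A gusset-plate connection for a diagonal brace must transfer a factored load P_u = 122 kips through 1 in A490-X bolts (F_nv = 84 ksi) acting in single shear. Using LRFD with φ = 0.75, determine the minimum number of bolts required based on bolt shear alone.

A_b = π·1²/4 = 0.7854 in².
Per-bolt design strength φR_n = 0.75 × 84 × 0.7854 × 1 = 49.48 kips.
n ≥ 122 / 49.48 = 2.466 → use 3 bolts.

3 bolts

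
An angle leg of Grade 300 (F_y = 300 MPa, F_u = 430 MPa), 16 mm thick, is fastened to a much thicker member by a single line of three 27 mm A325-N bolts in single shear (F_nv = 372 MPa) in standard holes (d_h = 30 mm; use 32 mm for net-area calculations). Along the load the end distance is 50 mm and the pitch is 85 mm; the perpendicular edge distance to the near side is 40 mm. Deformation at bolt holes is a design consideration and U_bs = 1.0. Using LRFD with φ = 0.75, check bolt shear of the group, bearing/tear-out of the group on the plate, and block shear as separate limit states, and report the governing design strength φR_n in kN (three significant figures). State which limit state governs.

479 kN (bolt shear governs)

Bolt shear: A_b = π·27²/4 = 572.6 mm²; R_n = 372 × 572.6 × 3 × 1 / 1000 = 639 kN → 0.75 × 639 = 479 kN.
Bearing: edge l_c = 35, r_n = 289 kN; interior l_c = 55, r_n = 445.8 kN; R_n = 289 + 2·445.8 = 1181 kN → 885 kN.
Block shear: A_gv = 3520, A_nv = 2240, A_nt = 384 mm²; R_n = min(0.6F_uA_nv, 0.6F_yA_gv) + U_bs·F_u·A_nt = 743 kN → 557 kN.
Bolt shear governs: 479 kN.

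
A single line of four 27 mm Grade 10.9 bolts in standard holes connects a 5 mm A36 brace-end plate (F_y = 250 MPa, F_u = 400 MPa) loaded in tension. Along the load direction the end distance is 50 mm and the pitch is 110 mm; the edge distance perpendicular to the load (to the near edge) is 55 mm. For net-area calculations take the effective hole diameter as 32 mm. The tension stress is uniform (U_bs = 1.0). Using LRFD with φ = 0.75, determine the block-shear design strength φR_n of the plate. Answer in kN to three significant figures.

Shear plane L_v = 50 + 3·110 = 380 mm; A_gv = 380 × 5 = 1900 mm².
A_nv = (380 − 3.5·32) × 5 = 1340 mm².
A_nt = (55 − 0.5·32) × 5 = 195 mm².
0.6 F_u A_nv = 321.6 kN; 0.6 F_y A_gv = 285 kN → shear yielding governs the shear term.
R_n = 285 + 1.0 × 400 × 195 / 1000 = 363 kN.
Design strength φR_n = 0.75 × 363 = 272 kN.

272 kN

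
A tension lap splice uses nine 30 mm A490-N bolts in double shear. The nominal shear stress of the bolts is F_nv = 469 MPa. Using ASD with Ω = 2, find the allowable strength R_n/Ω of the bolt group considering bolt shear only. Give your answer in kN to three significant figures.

2980 kN

A_b = π × 30² / 4 = 706.9 mm².
R_n = F_nv · A_b · n · n_s = 469 × 706.9 × 9 × 2 / 1000 = 5967 kN.
Allowable strength R_n/Ω = 5967 / 2 = 2980 kN.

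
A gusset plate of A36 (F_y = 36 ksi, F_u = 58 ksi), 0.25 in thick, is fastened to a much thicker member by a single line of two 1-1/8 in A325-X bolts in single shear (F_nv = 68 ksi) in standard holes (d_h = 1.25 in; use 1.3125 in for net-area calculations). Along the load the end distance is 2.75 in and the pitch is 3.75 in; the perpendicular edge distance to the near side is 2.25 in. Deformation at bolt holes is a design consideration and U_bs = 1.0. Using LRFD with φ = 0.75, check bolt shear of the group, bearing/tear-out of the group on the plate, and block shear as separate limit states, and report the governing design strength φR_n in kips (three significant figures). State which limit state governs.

Bolt shear: A_b = π·1.125²/4 = 0.994 in²; R_n = 68 × 0.994 × 2 × 1 = 135.2 kips → 0.75 × 135.2 = 101 kips.
Bearing: edge l_c = 2.125, r_n = 36.97 kips; interior l_c = 2.5, r_n = 39.15 kips; R_n = 36.97 + 1·39.15 = 76.12 kips → 57.1 kips.
Block shear: A_gv = 1.625, A_nv = 1.133, A_nt = 0.3984 in²; R_n = min(0.6F_uA_nv, 0.6F_yA_gv) + U_bs·F_u·A_nt = 58.21 kips → 43.7 kips.
Block shear governs: 43.7 kips.

43.7 kips (block shear governs)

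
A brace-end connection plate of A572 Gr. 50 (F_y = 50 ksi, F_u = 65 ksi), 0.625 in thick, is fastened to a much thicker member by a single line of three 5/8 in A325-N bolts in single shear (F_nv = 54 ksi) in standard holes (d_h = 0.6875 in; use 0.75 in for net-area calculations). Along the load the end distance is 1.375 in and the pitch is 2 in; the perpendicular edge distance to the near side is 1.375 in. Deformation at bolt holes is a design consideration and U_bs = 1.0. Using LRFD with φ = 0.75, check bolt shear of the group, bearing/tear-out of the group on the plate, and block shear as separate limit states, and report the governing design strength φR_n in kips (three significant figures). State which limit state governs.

Bolt shear: A_b = π·0.625²/4 = 0.3068 in²; R_n = 54 × 0.3068 × 3 × 1 = 49.7 kips → 0.75 × 49.7 = 37.3 kips.
Bearing: edge l_c = 1.031, r_n = 50.27 kips; interior l_c = 1.312, r_n = 60.94 kips; R_n = 50.27 + 2·60.94 = 172.1 kips → 129 kips.
Block shear: A_gv = 3.359, A_nv = 2.188, A_nt = 0.625 in²; R_n = min(0.6F_uA_nv, 0.6F_yA_gv) + U_bs·F_u·A_nt = 125.9 kips → 94.5 kips.
Bolt shear governs: 37.3 kips.

37.3 kips (bolt shear governs)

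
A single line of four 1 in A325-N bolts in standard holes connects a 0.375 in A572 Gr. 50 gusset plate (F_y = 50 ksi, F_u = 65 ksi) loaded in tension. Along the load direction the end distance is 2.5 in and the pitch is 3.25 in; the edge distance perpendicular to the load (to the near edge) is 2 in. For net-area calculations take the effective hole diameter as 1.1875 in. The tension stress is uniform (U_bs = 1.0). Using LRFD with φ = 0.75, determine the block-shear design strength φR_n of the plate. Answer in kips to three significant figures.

Shear plane L_v = 2.5 + 3·3.25 = 12.25 in; A_gv = 12.25 × 0.375 = 4.594 in².
A_nv = (12.25 − 3.5·1.1875) × 0.375 = 3.035 in².
A_nt = (2 − 0.5·1.1875) × 0.375 = 0.5273 in².
0.6 F_u A_nv = 118.4 kips; 0.6 F_y A_gv = 137.8 kips → shear rupture governs the shear term.
R_n = 118.4 + 1.0 × 65 × 0.5273 = 152.6 kips.
Design strength φR_n = 0.75 × 152.6 = 114 kips.

114 kips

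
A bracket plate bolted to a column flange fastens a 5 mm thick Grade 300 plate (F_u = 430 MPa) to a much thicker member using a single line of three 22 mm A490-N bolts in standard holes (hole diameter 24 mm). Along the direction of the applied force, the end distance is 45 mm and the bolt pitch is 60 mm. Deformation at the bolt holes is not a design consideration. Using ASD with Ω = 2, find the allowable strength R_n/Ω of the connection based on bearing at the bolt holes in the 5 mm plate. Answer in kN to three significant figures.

Per bolt r_n = 1.5 l_c t F_u ≤ 3.0 d t F_u; upper limit = 3.0 × 22 × 5 × 430 / 1000 = 141.9 kN.
Edge bolt: l_c = 45 − 24/2 = 33 mm → 1.5 × 33 × 5 × 430 / 1000 = 106.4 → r_n = 106.4 kN.
Interior bolts: l_c = 60 − 24 = 36 mm → 1.5 × 36 × 5 × 430 / 1000 = 116.1 → r_n = 116.1 kN.
R_n = 1 × 106.4 + 2 × 116.1 = 338.6 kN.
Allowable strength R_n/Ω = 338.6 / 2 = 169 kN.

169 kN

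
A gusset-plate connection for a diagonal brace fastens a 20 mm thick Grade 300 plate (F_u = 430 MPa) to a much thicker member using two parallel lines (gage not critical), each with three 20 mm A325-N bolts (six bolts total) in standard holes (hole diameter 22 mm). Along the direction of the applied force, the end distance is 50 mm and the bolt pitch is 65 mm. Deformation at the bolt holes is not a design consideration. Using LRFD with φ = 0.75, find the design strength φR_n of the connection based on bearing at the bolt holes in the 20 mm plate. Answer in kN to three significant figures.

2300 kN

Per bolt r_n = 1.5 l_c t F_u ≤ 3.0 d t F_u; upper limit = 3.0 × 20 × 20 × 430 / 1000 = 516 kN.
Edge bolt: l_c = 50 − 22/2 = 39 mm → 1.5 × 39 × 20 × 430 / 1000 = 503.1 → r_n = 503.1 kN.
Interior bolts: l_c = 65 − 22 = 43 mm → 1.5 × 43 × 20 × 430 / 1000 = 554.7 → r_n = 516 kN.
R_n = 2 × 503.1 + 4 × 516 = 3070 kN.
Design strength φR_n = 0.75 × 3070 = 2300 kN.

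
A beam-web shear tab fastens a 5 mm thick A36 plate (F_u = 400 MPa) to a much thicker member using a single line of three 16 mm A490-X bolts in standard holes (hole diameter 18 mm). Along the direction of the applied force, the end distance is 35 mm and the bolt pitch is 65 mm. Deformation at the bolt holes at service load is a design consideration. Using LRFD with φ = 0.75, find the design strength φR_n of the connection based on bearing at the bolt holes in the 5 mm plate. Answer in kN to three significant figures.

162 kN

Per bolt r_n = 1.2 l_c t F_u ≤ 2.4 d t F_u; upper limit = 2.4 × 16 × 5 × 400 / 1000 = 76.8 kN.
Edge bolt: l_c = 35 − 18/2 = 26 mm → 1.2 × 26 × 5 × 400 / 1000 = 62.4 → r_n = 62.4 kN.
Interior bolts: l_c = 65 − 18 = 47 mm → 1.2 × 47 × 5 × 400 / 1000 = 112.8 → r_n = 76.8 kN.
R_n = 1 × 62.4 + 2 × 76.8 = 216 kN.
Design strength φR_n = 0.75 × 216 = 162 kN.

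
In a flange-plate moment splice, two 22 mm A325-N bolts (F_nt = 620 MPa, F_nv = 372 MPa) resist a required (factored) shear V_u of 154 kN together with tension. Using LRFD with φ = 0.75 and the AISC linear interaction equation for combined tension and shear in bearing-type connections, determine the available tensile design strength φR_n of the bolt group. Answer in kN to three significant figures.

A_b = π·22²/4 = 380.1 mm²; f_rv = 154 × 1000 / (2 × 380.1) = 202.6 MPa.
F'_nt = 1.3 F_nt − (F_nt / φF_nv) f_rv = 1.3·620 − (620/(0.75·372))·202.6 = 355.9 MPa, capped at F_nt → F'_nt = 355.9 MPa.
R_n = F'_nt · A_b · n = 355.9 × 380.1 × 2 / 1000 = 270.6 kN.
Design strength φR_n = 0.75 × 270.6 = 203 kN.

203 kN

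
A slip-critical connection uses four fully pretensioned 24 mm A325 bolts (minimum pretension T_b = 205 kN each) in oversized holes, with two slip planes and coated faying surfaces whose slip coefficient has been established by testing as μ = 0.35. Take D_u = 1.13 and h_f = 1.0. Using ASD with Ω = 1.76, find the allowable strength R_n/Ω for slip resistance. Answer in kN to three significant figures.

369 kN

R_n = μ · D_u · h_f · T_b · n_s · n_b = 0.35 × 1.13 × 1.0 × 205 × 2 × 4 = 648.6 kN.
Allowable strength R_n/Ω = 648.6 / 1.76 = 369 kN.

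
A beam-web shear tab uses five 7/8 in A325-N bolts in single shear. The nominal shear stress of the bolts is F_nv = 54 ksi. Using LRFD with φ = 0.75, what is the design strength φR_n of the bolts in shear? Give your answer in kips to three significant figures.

A_b = π × 0.875² / 4 = 0.6013 in².
R_n = F_nv · A_b · n · n_s = 54 × 0.6013 × 5 × 1 = 162.4 kips.
Design strength φR_n = 0.75 × 162.4 = 122 kips.

122 kips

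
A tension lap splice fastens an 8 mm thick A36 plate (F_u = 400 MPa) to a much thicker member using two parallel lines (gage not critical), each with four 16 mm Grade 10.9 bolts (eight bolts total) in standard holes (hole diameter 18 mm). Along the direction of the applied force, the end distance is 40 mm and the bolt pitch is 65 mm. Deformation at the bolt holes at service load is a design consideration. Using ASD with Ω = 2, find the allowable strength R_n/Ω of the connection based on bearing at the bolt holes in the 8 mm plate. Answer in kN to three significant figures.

488 kN

Per bolt r_n = 1.2 l_c t F_u ≤ 2.4 d t F_u; upper limit = 2.4 × 16 × 8 × 400 / 1000 = 122.9 kN.
Edge bolt: l_c = 40 − 18/2 = 31 mm → 1.2 × 31 × 8 × 400 / 1000 = 119 → r_n = 119 kN.
Interior bolts: l_c = 65 − 18 = 47 mm → 1.2 × 47 × 8 × 400 / 1000 = 180.5 → r_n = 122.9 kN.
R_n = 2 × 119 + 6 × 122.9 = 975.4 kN.
Allowable strength R_n/Ω = 975.4 / 2 = 488 kN.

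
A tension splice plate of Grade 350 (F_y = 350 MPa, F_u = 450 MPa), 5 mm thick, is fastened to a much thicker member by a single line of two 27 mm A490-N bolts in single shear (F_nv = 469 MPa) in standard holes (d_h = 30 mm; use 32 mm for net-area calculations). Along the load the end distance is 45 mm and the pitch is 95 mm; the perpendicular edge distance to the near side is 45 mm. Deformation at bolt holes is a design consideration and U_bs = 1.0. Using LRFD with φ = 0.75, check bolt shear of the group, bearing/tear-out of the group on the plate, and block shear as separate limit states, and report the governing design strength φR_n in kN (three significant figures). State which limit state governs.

Bolt shear: A_b = π·27²/4 = 572.6 mm²; R_n = 469 × 572.6 × 2 × 1 / 1000 = 537.1 kN → 0.75 × 537.1 = 403 kN.
Bearing: edge l_c = 30, r_n = 81 kN; interior l_c = 65, r_n = 145.8 kN; R_n = 81 + 1·145.8 = 226.8 kN → 170 kN.
Block shear: A_gv = 700, A_nv = 460, A_nt = 145 mm²; R_n = min(0.6F_uA_nv, 0.6F_yA_gv) + U_bs·F_u·A_nt = 189.5 kN → 142 kN.
Block shear governs: 142 kN.

142 kN (block shear governs)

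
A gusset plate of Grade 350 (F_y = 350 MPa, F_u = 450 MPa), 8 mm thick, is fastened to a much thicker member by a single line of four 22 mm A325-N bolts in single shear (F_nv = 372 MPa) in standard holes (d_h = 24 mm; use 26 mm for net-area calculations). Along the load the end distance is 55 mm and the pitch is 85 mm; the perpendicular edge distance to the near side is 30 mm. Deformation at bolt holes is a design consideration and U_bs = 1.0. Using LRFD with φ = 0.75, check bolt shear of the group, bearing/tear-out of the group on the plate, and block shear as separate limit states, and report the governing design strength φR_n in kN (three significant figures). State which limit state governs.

Bolt shear: A_b = π·22²/4 = 380.1 mm²; R_n = 372 × 380.1 × 4 × 1 / 1000 = 565.6 kN → 0.75 × 565.6 = 424 kN.
Bearing: edge l_c = 43, r_n = 185.8 kN; interior l_c = 61, r_n = 190.1 kN; R_n = 185.8 + 3·190.1 = 756 kN → 567 kN.
Block shear: A_gv = 2480, A_nv = 1752, A_nt = 136 mm²; R_n = min(0.6F_uA_nv, 0.6F_yA_gv) + U_bs·F_u·A_nt = 534.2 kN → 401 kN.
Block shear governs: 401 kN.

401 kN (block shear governs)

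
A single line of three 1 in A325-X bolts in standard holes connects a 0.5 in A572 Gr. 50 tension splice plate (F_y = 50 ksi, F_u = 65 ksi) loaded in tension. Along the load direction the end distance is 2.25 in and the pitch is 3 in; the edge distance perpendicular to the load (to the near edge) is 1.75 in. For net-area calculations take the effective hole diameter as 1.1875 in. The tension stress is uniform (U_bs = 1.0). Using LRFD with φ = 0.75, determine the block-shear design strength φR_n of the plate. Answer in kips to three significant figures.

105 kips

Shear plane L_v = 2.25 + 2·3 = 8.25 in; A_gv = 8.25 × 0.5 = 4.125 in².
A_nv = (8.25 − 2.5·1.1875) × 0.5 = 2.641 in².
A_nt = (1.75 − 0.5·1.1875) × 0.5 = 0.5781 in².
0.6 F_u A_nv = 103 kips; 0.6 F_y A_gv = 123.8 kips → shear rupture governs the shear term.
R_n = 103 + 1.0 × 65 × 0.5781 = 140.6 kips.
Design strength φR_n = 0.75 × 140.6 = 105 kips.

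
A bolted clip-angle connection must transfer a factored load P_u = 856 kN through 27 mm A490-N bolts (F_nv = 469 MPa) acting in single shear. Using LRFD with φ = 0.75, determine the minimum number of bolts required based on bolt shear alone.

A_b = π·27²/4 = 572.6 mm².
Per-bolt design strength φR_n = 0.75 × 469 × 572.6 × 1 / 1000 = 201.4 kN.
n ≥ 856 / 201.4 = 4.25 → use 5 bolts.

5 bolts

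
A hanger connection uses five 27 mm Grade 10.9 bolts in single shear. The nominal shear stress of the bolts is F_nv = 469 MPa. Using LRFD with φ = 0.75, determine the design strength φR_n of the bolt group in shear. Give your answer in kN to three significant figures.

A_b = π × 27² / 4 = 572.6 mm².
R_n = F_nv · A_b · n · n_s = 469 × 572.6 × 5 × 1 / 1000 = 1343 kN.
Design strength φR_n = 0.75 × 1343 = 1010 kN.

1010 kN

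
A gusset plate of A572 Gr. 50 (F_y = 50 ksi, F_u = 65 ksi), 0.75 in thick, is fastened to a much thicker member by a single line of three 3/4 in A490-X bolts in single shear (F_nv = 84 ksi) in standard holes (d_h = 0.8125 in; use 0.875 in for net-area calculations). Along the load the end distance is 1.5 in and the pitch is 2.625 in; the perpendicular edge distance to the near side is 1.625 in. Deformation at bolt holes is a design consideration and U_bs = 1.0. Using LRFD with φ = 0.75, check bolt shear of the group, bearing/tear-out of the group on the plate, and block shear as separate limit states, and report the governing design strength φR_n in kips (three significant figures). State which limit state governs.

83.5 kips (bolt shear governs)

Bolt shear: A_b = π·0.75²/4 = 0.4418 in²; R_n = 84 × 0.4418 × 3 × 1 = 111.3 kips → 0.75 × 111.3 = 83.5 kips.
Bearing: edge l_c = 1.094, r_n = 63.98 kips; interior l_c = 1.812, r_n = 87.75 kips; R_n = 63.98 + 2·87.75 = 239.5 kips → 180 kips.
Block shear: A_gv = 5.062, A_nv = 3.422, A_nt = 0.8906 in²; R_n = min(0.6F_uA_nv, 0.6F_yA_gv) + U_bs·F_u·A_nt = 191.3 kips → 144 kips.
Bolt shear governs: 83.5 kips.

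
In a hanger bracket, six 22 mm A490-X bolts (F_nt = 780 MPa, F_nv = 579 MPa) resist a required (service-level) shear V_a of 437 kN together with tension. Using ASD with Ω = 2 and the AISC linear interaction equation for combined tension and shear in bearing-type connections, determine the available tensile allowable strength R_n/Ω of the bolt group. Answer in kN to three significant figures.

568 kN

A_b = π·22²/4 = 380.1 mm²; f_rv = 437 × 1000 / (6 × 380.1) = 191.6 MPa.
F'_nt = 1.3 F_nt − (Ω F_nt / F_nv) f_rv = 1.3·780 − (2·780/579)·191.6 = 497.8 MPa, capped at F_nt → F'_nt = 497.8 MPa.
R_n = F'_nt · A_b · n = 497.8 × 380.1 × 6 / 1000 = 1135 kN.
Allowable strength R_n/Ω = 1135 / 2 = 568 kN.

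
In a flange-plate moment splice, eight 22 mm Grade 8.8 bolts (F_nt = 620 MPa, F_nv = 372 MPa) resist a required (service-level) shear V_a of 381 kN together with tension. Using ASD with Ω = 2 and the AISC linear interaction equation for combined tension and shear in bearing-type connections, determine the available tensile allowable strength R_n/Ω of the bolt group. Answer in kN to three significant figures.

A_b = π·22²/4 = 380.1 mm²; f_rv = 381 × 1000 / (8 × 380.1) = 125.3 MPa.
F'_nt = 1.3 F_nt − (Ω F_nt / F_nv) f_rv = 1.3·620 − (2·620/372)·125.3 = 388.4 MPa, capped at F_nt → F'_nt = 388.4 MPa.
R_n = F'_nt · A_b · n = 388.4 × 380.1 × 8 / 1000 = 1181 kN.
Allowable strength R_n/Ω = 1181 / 2 = 591 kN.

591 kN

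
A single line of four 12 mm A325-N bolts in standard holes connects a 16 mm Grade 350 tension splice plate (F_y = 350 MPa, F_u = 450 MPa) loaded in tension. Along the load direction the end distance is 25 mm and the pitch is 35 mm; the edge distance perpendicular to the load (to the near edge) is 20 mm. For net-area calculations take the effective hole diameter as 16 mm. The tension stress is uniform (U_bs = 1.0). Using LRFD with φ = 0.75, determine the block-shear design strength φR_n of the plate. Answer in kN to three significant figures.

Shear plane L_v = 25 + 3·35 = 130 mm; A_gv = 130 × 16 = 2080 mm².
A_nv = (130 − 3.5·16) × 16 = 1184 mm².
A_nt = (20 − 0.5·16) × 16 = 192 mm².
0.6 F_u A_nv = 319.7 kN; 0.6 F_y A_gv = 436.8 kN → shear rupture governs the shear term.
R_n = 319.7 + 1.0 × 450 × 192 / 1000 = 406.1 kN.
Design strength φR_n = 0.75 × 406.1 = 305 kN.

305 kN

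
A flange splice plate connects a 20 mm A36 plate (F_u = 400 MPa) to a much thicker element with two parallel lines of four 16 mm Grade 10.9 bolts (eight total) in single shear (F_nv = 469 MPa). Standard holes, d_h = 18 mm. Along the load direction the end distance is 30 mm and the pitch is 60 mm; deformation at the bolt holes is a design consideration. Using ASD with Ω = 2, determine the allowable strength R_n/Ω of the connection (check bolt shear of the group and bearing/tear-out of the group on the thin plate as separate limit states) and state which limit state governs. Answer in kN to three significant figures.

Bolt shear: A_b = π·16²/4 = 201.1 mm²; R_n = 469 × 201.1 × 8 × 1 / 1000 = 754.4 kN → 754.4 / 2 = 377 kN.
Bearing (1.2 l_c t F_u ≤ 2.4 d t F_u): upper limit = 2.4·16·20·400 / 1000 = 307.2 kN.
  Edge l_c = 30 − 18/2 = 21 → r_n = 201.6 kN; interior l_c = 60 − 18 = 42 → r_n = 307.2 kN.
  R_n,bearing = 2·201.6 + 6·307.2 = 2246 kN → 2246 / 2 = 1120 kN.
Bolt shear governs: 377 kN.

377 kN (bolt shear governs)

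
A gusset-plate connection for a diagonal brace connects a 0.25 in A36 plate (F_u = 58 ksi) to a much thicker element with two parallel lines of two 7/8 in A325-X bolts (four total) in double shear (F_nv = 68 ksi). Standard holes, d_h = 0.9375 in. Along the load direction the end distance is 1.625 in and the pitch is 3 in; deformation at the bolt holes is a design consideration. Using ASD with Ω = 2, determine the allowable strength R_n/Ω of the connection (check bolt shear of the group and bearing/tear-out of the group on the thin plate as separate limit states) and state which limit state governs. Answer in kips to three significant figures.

Bolt shear: A_b = π·0.875²/4 = 0.6013 in²; R_n = 68 × 0.6013 × 4 × 2 = 327.1 kips → 327.1 / 2 = 164 kips.
Bearing (1.2 l_c t F_u ≤ 2.4 d t F_u): upper limit = 2.4·0.875·0.25·58 = 30.45 kips.
  Edge l_c = 1.625 − 0.9375/2 = 1.156 → r_n = 20.12 kips; interior l_c = 3 − 0.9375 = 2.062 → r_n = 30.45 kips.
  R_n,bearing = 2·20.12 + 2·30.45 = 101.1 kips → 101.1 / 2 = 50.6 kips.
Bearing governs: 50.6 kips.

50.6 kips (bearing governs)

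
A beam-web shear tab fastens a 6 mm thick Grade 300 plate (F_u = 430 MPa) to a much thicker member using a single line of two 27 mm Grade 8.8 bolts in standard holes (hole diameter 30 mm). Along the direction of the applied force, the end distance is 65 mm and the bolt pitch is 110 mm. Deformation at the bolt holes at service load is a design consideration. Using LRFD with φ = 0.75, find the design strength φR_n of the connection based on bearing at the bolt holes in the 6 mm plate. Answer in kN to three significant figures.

241 kN

Per bolt r_n = 1.2 l_c t F_u ≤ 2.4 d t F_u; upper limit = 2.4 × 27 × 6 × 430 / 1000 = 167.2 kN.
Edge bolt: l_c = 65 − 30/2 = 50 mm → 1.2 × 50 × 6 × 430 / 1000 = 154.8 → r_n = 154.8 kN.
Interior bolts: l_c = 110 − 30 = 80 mm → 1.2 × 80 × 6 × 430 / 1000 = 247.7 → r_n = 167.2 kN.
R_n = 1 × 154.8 + 1 × 167.2 = 322 kN.
Design strength φR_n = 0.75 × 322 = 241 kN.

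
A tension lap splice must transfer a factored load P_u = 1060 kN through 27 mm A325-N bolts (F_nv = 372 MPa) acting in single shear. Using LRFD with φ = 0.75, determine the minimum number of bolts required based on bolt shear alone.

7 bolts

A_b = π·27²/4 = 572.6 mm².
Per-bolt design strength φR_n = 0.75 × 372 × 572.6 × 1 / 1000 = 159.7 kN.
n ≥ 1060 / 159.7 = 6.636 → use 7 bolts.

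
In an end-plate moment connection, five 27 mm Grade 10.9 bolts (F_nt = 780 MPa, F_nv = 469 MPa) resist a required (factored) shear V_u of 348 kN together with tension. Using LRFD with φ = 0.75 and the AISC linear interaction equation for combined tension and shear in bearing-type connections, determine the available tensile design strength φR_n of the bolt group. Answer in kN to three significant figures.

1600 kN

A_b = π·27²/4 = 572.6 mm²; f_rv = 348 × 1000 / (5 × 572.6) = 121.6 MPa.
F'_nt = 1.3 F_nt − (F_nt / φF_nv) f_rv = 1.3·780 − (780/(0.75·469))·121.6 = 744.4 MPa, capped at F_nt → F'_nt = 744.4 MPa.
R_n = F'_nt · A_b · n = 744.4 × 572.6 × 5 / 1000 = 2131 kN.
Design strength φR_n = 0.75 × 2131 = 1600 kN.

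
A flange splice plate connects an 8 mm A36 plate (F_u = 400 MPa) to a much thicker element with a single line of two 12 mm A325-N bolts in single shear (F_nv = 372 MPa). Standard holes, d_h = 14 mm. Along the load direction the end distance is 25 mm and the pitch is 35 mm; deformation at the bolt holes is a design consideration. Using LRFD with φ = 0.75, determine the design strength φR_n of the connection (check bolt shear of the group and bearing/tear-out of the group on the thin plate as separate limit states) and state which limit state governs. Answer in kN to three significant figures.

Bolt shear: A_b = π·12²/4 = 113.1 mm²; R_n = 372 × 113.1 × 2 × 1 / 1000 = 84.14 kN → 0.75 × 84.14 = 63.1 kN.
Bearing (1.2 l_c t F_u ≤ 2.4 d t F_u): upper limit = 2.4·12·8·400 / 1000 = 92.16 kN.
  Edge l_c = 25 − 14/2 = 18 → r_n = 69.12 kN; interior l_c = 35 − 14 = 21 → r_n = 80.64 kN.
  R_n,bearing = 1·69.12 + 1·80.64 = 149.8 kN → 0.75 × 149.8 = 112 kN.
Bolt shear governs: 63.1 kN.

63.1 kN (bolt shear governs)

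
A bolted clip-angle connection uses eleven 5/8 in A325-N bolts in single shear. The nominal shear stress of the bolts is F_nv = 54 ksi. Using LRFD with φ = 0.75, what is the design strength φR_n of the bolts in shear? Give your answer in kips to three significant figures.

A_b = π × 0.625² / 4 = 0.3068 in².
R_n = F_nv · A_b · n · n_s = 54 × 0.3068 × 11 × 1 = 182.2 kips.
Design strength φR_n = 0.75 × 182.2 = 137 kips.

137 kips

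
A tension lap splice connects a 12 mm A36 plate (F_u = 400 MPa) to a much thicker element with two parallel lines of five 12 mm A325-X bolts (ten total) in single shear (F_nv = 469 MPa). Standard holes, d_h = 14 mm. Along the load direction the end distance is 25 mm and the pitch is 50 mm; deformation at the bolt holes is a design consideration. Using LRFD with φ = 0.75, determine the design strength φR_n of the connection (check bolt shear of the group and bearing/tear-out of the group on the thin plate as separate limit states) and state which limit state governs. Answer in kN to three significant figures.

Bolt shear: A_b = π·12²/4 = 113.1 mm²; R_n = 469 × 113.1 × 10 × 1 / 1000 = 530.4 kN → 0.75 × 530.4 = 398 kN.
Bearing (1.2 l_c t F_u ≤ 2.4 d t F_u): upper limit = 2.4·12·12·400 / 1000 = 138.2 kN.
  Edge l_c = 25 − 14/2 = 18 → r_n = 103.7 kN; interior l_c = 50 − 14 = 36 → r_n = 138.2 kN.
  R_n,bearing = 2·103.7 + 8·138.2 = 1313 kN → 0.75 × 1313 = 985 kN.
Bolt shear governs: 398 kN.

398 kN (bolt shear governs)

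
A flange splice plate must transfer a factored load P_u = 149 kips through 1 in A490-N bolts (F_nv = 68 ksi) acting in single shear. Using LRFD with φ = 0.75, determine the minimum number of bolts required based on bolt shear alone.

A_b = π·1²/4 = 0.7854 in².
Per-bolt design strength φR_n = 0.75 × 68 × 0.7854 × 1 = 40.06 kips.
n ≥ 149 / 40.06 = 3.72 → use 4 bolts.

4 bolts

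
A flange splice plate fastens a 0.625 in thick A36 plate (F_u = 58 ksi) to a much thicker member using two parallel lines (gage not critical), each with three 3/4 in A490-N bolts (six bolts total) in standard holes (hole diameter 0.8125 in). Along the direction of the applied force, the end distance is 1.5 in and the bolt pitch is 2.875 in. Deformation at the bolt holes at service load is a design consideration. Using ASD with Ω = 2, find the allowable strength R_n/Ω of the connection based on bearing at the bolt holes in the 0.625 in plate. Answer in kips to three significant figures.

Per bolt r_n = 1.2 l_c t F_u ≤ 2.4 d t F_u; upper limit = 2.4 × 0.75 × 0.625 × 58 = 65.25 kips.
Edge bolt: l_c = 1.5 − 0.8125/2 = 1.094 in → 1.2 × 1.094 × 0.625 × 58 = 47.58 → r_n = 47.58 kips.
Interior bolts: l_c = 2.875 − 0.8125 = 2.062 in → 1.2 × 2.062 × 0.625 × 58 = 89.72 → r_n = 65.25 kips.
R_n = 2 × 47.58 + 4 × 65.25 = 356.2 kips.
Allowable strength R_n/Ω = 356.2 / 2 = 178 kips.

178 kips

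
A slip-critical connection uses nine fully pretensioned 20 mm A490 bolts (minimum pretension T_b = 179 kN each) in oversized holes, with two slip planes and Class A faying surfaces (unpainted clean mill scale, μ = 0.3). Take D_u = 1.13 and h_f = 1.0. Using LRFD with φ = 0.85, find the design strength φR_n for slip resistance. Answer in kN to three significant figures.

928 kN

R_n = μ · D_u · h_f · T_b · n_s · n_b = 0.3 × 1.13 × 1.0 × 179 × 2 × 9 = 1092 kN.
Design strength φR_n = 0.85 × 1092 = 928 kN.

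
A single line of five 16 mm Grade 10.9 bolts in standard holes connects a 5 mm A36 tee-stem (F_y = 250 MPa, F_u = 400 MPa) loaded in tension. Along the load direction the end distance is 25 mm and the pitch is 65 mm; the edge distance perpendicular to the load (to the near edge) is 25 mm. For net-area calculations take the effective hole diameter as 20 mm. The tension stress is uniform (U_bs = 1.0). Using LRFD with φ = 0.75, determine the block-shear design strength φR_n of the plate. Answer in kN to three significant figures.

183 kN

Shear plane L_v = 25 + 4·65 = 285 mm; A_gv = 285 × 5 = 1425 mm².
A_nv = (285 − 4.5·20) × 5 = 975 mm².
A_nt = (25 − 0.5·20) × 5 = 75 mm².
0.6 F_u A_nv = 234 kN; 0.6 F_y A_gv = 213.8 kN → shear yielding governs the shear term.
R_n = 213.8 + 1.0 × 400 × 75 / 1000 = 243.8 kN.
Design strength φR_n = 0.75 × 243.8 = 183 kN.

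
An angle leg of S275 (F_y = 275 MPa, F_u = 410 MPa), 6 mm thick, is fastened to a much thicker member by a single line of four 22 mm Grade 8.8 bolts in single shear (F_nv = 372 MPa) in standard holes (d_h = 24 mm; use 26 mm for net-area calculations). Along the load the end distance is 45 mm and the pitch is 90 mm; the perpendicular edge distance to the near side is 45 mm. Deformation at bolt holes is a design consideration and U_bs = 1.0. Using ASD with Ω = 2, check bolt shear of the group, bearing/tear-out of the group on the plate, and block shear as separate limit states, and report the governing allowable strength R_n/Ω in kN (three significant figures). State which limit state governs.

195 kN (block shear governs)

Bolt shear: A_b = π·22²/4 = 380.1 mm²; R_n = 372 × 380.1 × 4 × 1 / 1000 = 565.6 kN → 565.6 / 2 = 283 kN.
Bearing: edge l_c = 33, r_n = 97.42 kN; interior l_c = 66, r_n = 129.9 kN; R_n = 97.42 + 3·129.9 = 487.1 kN → 244 kN.
Block shear: A_gv = 1890, A_nv = 1344, A_nt = 192 mm²; R_n = min(0.6F_uA_nv, 0.6F_yA_gv) + U_bs·F_u·A_nt = 390.6 kN → 195 kN.
Block shear governs: 195 kN.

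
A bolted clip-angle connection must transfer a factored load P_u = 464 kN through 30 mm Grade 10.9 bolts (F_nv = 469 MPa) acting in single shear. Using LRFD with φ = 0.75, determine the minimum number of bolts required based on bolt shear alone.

A_b = π·30²/4 = 706.9 mm².
Per-bolt design strength φR_n = 0.75 × 469 × 706.9 × 1 / 1000 = 248.6 kN.
n ≥ 464 / 248.6 = 1.866 → use 2 bolts.

2 bolts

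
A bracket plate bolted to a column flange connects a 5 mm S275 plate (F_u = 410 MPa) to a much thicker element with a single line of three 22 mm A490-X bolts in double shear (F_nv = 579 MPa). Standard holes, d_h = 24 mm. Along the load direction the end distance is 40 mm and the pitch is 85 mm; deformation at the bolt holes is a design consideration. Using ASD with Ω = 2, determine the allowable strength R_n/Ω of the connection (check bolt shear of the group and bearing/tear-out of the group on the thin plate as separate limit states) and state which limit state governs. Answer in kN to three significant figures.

Bolt shear: A_b = π·22²/4 = 380.1 mm²; R_n = 579 × 380.1 × 3 × 2 / 1000 = 1321 kN → 1321 / 2 = 660 kN.
Bearing (1.2 l_c t F_u ≤ 2.4 d t F_u): upper limit = 2.4·22·5·410 / 1000 = 108.2 kN.
  Edge l_c = 40 − 24/2 = 28 → r_n = 68.88 kN; interior l_c = 85 − 24 = 61 → r_n = 108.2 kN.
  R_n,bearing = 1·68.88 + 2·108.2 = 285.4 kN → 285.4 / 2 = 143 kN.
Bearing governs: 143 kN.

143 kN (bearing governs)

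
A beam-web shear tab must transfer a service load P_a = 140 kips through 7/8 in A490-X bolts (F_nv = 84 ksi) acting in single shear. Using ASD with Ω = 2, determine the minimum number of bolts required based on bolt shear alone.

A_b = π·0.875²/4 = 0.6013 in².
Per-bolt allowable strength R_n/Ω = 84 × 0.6013 × 1 / 2 = 25.26 kips.
n ≥ 140 / 25.26 = 5.543 → use 6 bolts.

6 bolts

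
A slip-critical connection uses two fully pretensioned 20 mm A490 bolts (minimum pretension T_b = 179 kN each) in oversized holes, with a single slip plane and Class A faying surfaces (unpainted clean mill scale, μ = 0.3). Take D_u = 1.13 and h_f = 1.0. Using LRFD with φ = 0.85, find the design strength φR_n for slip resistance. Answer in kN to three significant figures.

103 kN

R_n = μ · D_u · h_f · T_b · n_s · n_b = 0.3 × 1.13 × 1.0 × 179 × 1 × 2 = 121.4 kN.
Design strength φR_n = 0.85 × 121.4 = 103 kN.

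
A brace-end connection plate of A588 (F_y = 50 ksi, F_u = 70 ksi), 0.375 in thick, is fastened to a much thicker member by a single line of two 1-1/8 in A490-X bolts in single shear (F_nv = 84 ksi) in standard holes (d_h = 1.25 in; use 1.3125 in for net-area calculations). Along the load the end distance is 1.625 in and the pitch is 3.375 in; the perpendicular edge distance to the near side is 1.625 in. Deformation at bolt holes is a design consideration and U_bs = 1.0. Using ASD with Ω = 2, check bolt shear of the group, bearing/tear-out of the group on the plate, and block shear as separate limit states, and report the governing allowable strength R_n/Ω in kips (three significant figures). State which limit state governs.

36.6 kips (block shear governs)

Bolt shear: A_b = π·1.125²/4 = 0.994 in²; R_n = 84 × 0.994 × 2 × 1 = 167 kips → 167 / 2 = 83.5 kips.
Bearing: edge l_c = 1, r_n = 31.5 kips; interior l_c = 2.125, r_n = 66.94 kips; R_n = 31.5 + 1·66.94 = 98.44 kips → 49.2 kips.
Block shear: A_gv = 1.875, A_nv = 1.137, A_nt = 0.3633 in²; R_n = min(0.6F_uA_nv, 0.6F_yA_gv) + U_bs·F_u·A_nt = 73.17 kips → 36.6 kips.
Block shear governs: 36.6 kips.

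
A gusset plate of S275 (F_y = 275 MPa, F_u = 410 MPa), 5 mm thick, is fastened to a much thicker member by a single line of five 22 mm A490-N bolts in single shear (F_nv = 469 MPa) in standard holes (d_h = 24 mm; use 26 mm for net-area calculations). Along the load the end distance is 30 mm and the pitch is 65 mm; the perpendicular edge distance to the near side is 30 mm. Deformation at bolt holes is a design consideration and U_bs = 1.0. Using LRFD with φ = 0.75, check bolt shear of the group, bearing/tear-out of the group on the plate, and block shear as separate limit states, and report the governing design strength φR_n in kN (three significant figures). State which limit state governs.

Bolt shear: A_b = π·22²/4 = 380.1 mm²; R_n = 469 × 380.1 × 5 × 1 / 1000 = 891.4 kN → 0.75 × 891.4 = 669 kN.
Bearing: edge l_c = 18, r_n = 44.28 kN; interior l_c = 41, r_n = 100.9 kN; R_n = 44.28 + 4·100.9 = 447.7 kN → 336 kN.
Block shear: A_gv = 1450, A_nv = 865, A_nt = 85 mm²; R_n = min(0.6F_uA_nv, 0.6F_yA_gv) + U_bs·F_u·A_nt = 247.6 kN → 186 kN.
Block shear governs: 186 kN.

186 kN (block shear governs)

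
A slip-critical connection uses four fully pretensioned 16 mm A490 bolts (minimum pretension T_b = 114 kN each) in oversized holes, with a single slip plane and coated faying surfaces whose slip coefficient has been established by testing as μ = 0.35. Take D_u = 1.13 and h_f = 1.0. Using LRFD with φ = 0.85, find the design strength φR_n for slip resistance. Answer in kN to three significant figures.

R_n = μ · D_u · h_f · T_b · n_s · n_b = 0.35 × 1.13 × 1.0 × 114 × 1 × 4 = 180.3 kN.
Design strength φR_n = 0.85 × 180.3 = 153 kN.

153 kN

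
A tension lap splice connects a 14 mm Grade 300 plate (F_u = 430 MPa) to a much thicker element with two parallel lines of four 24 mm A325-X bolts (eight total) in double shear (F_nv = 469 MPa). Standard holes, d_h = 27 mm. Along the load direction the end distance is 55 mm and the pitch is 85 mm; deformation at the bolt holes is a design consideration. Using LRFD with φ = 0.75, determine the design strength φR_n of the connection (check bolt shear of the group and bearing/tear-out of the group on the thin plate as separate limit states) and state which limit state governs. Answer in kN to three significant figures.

Bolt shear: A_b = π·24²/4 = 452.4 mm²; R_n = 469 × 452.4 × 8 × 2 / 1000 = 3395 kN → 0.75 × 3395 = 2550 kN.
Bearing (1.2 l_c t F_u ≤ 2.4 d t F_u): upper limit = 2.4·24·14·430 / 1000 = 346.8 kN.
  Edge l_c = 55 − 27/2 = 41.5 → r_n = 299.8 kN; interior l_c = 85 − 27 = 58 → r_n = 346.8 kN.
  R_n,bearing = 2·299.8 + 6·346.8 = 2680 kN → 0.75 × 2680 = 2010 kN.
Bearing governs: 2010 kN.

2010 kN (bearing governs)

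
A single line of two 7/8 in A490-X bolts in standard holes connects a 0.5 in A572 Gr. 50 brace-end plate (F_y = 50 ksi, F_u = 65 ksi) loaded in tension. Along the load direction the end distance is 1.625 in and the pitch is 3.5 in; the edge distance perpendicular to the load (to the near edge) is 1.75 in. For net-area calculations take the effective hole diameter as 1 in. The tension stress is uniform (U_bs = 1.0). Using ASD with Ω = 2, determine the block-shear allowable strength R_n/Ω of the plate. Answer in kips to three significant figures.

55.7 kips

Shear plane L_v = 1.625 + 1·3.5 = 5.125 in; A_gv = 5.125 × 0.5 = 2.562 in².
A_nv = (5.125 − 1.5·1) × 0.5 = 1.812 in².
A_nt = (1.75 − 0.5·1) × 0.5 = 0.625 in².
0.6 F_u A_nv = 70.69 kips; 0.6 F_y A_gv = 76.88 kips → shear rupture governs the shear term.
R_n = 70.69 + 1.0 × 65 × 0.625 = 111.3 kips.
Allowable strength R_n/Ω = 111.3 / 2 = 55.7 kips.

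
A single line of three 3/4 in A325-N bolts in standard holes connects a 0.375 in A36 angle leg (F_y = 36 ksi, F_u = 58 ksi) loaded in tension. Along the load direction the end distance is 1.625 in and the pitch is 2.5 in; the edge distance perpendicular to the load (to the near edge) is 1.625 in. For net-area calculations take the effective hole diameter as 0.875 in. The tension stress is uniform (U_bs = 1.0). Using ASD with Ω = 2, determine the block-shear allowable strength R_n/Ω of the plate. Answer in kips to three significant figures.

39.7 kips

Shear plane L_v = 1.625 + 2·2.5 = 6.625 in; A_gv = 6.625 × 0.375 = 2.484 in².
A_nv = (6.625 − 2.5·0.875) × 0.375 = 1.664 in².
A_nt = (1.625 − 0.5·0.875) × 0.375 = 0.4453 in².
0.6 F_u A_nv = 57.91 kips; 0.6 F_y A_gv = 53.66 kips → shear yielding governs the shear term.
R_n = 53.66 + 1.0 × 58 × 0.4453 = 79.49 kips.
Allowable strength R_n/Ω = 79.49 / 2 = 39.7 kips.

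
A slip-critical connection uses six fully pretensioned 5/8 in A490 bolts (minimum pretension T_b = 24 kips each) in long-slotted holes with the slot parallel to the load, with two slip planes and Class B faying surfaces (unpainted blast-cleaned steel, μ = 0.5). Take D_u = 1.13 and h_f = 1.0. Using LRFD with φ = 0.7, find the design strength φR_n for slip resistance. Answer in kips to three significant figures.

114 kips

R_n = μ · D_u · h_f · T_b · n_s · n_b = 0.5 × 1.13 × 1.0 × 24 × 2 × 6 = 162.7 kips.
Design strength φR_n = 0.7 × 162.7 = 114 kips.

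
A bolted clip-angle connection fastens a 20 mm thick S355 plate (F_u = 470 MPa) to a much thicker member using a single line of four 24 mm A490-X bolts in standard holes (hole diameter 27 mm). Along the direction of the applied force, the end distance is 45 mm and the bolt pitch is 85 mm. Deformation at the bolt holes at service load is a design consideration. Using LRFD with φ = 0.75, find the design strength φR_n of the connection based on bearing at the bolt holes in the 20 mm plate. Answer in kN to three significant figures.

1480 kN

Per bolt r_n = 1.2 l_c t F_u ≤ 2.4 d t F_u; upper limit = 2.4 × 24 × 20 × 470 / 1000 = 541.4 kN.
Edge bolt: l_c = 45 − 27/2 = 31.5 mm → 1.2 × 31.5 × 20 × 470 / 1000 = 355.3 → r_n = 355.3 kN.
Interior bolts: l_c = 85 − 27 = 58 mm → 1.2 × 58 × 20 × 470 / 1000 = 654.2 → r_n = 541.4 kN.
R_n = 1 × 355.3 + 3 × 541.4 = 1980 kN.
Design strength φR_n = 0.75 × 1980 = 1480 kN.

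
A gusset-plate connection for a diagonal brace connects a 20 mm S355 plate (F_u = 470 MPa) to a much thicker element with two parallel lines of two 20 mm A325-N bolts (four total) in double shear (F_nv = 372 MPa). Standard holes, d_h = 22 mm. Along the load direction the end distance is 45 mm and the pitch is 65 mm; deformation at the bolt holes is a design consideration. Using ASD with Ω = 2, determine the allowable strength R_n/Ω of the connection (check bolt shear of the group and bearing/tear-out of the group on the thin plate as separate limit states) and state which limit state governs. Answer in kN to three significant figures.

Bolt shear: A_b = π·20²/4 = 314.2 mm²; R_n = 372 × 314.2 × 4 × 2 / 1000 = 934.9 kN → 934.9 / 2 = 467 kN.
Bearing (1.2 l_c t F_u ≤ 2.4 d t F_u): upper limit = 2.4·20·20·470 / 1000 = 451.2 kN.
  Edge l_c = 45 − 22/2 = 34 → r_n = 383.5 kN; interior l_c = 65 − 22 = 43 → r_n = 451.2 kN.
  R_n,bearing = 2·383.5 + 2·451.2 = 1669 kN → 1669 / 2 = 835 kN.
Bolt shear governs: 467 kN.

467 kN (bolt shear governs)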